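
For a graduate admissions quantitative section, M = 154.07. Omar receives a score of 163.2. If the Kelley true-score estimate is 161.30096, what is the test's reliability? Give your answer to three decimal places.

T̂ = ρX + (1 − ρ)μ  ⇒  T̂ − μ = ρ(X − μ)
ρ = (T̂ − μ)/(X − μ) = (161.30096 − 154.07) / (163.2 − 154.07) = 7.23096 / 9.13 = 0.79200

0.792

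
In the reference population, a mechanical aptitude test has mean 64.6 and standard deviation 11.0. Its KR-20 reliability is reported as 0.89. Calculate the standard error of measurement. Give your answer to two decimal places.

SEM = SD · √(1 − ρ) = 11.0 × √0.11 = 11.0 × 0.3317 = 3.648

3.65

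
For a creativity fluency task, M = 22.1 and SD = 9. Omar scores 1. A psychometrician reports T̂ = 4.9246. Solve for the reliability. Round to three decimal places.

0.814

T̂ = ρX + (1 − ρ)μ  ⇒  T̂ − μ = ρ(X − μ)
ρ = (T̂ − μ)/(X − μ) = (4.9246 − 22.1) / (1 − 22.1) = -17.1754 / -21.1 = 0.81400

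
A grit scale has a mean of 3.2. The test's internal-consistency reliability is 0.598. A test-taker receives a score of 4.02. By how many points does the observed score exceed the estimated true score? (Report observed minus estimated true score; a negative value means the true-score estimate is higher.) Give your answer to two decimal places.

T̂ = ρX + (1 − ρ)μ
  = 0.598 × 4.02 + 0.402 × 3.2
  = 2.40396 + 1.2864
  = 3.6904
  ≈ 3.690
X − T̂ = 4.02 − 3.690 = 0.330 → 0.33

0.33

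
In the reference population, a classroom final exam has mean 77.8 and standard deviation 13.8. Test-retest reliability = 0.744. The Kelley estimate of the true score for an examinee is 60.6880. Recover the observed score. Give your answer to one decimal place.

T̂ = ρX + (1 − ρ)μ  ⇒  X = (T̂ − (1 − ρ)μ) / ρ
X = (60.6880 − 0.256 × 77.8) / 0.744 = (60.6880 − 19.9168) / 0.744 = 40.7712 / 0.744 = 54.800

54.8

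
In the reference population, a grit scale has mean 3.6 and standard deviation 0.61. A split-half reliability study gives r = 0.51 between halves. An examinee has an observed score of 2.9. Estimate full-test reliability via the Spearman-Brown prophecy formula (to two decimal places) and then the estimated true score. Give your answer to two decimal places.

Spearman-Brown: ρ = 2r/(1 + r) = 2(0.51)/(1 + 0.51) = 1.020/1.51 = 0.6755 → 0.68
Weight the observed score by reliability and the mean by (1 − reliability): T̂ = 0.68·2.9 + 0.32·3.6 = 1.972 + 1.152 = 3.124.

3.12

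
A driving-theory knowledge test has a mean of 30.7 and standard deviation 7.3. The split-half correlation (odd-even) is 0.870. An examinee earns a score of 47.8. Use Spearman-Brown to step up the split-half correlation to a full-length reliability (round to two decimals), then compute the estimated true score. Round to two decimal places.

Spearman-Brown: ρ = 2r/(1 + r) = 2(0.870)/(1 + 0.870) = 1.7400/1.870 = 0.9305 → 0.93
Regress the observed score toward the mean by the unreliability: T̂ = 0.93·47.8 + 0.07·30.7 = 44.454 + 2.149 = 46.603.

46.60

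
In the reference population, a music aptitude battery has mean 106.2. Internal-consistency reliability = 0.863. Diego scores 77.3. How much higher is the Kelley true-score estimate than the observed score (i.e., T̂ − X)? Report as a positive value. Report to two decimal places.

3.96

Weight the observed score by reliability and the mean by (1 − reliability): T̂ = 0.863·77.3 + 0.137·106.2 = 66.7099 + 14.5494 = 81.2593.
T̂ − X = 81.259 − 77.3 = 3.959 → 3.96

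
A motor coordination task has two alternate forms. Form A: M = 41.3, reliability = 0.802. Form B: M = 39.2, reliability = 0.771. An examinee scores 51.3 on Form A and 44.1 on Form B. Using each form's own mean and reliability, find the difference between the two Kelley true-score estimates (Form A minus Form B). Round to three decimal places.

T̂_A = 0.802(51.3) + 0.198(41.3) = 49.32000
T̂_B = 0.771(44.1) + 0.229(39.2) = 42.97790
T̂_A − T̂_B = 6.34210

6.342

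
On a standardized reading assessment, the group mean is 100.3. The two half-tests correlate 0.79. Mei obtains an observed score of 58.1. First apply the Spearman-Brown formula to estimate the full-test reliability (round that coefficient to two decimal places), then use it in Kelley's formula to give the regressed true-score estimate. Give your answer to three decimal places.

63.164

Spearman-Brown: ρ = 2r/(1 + r) = 2(0.79)/(1 + 0.79) = 1.580/1.79 = 0.8827 → 0.88
T̂ = 0.88(58.1) + 0.12(100.3) = 51.128 + 12.036 = 63.1640 → 63.164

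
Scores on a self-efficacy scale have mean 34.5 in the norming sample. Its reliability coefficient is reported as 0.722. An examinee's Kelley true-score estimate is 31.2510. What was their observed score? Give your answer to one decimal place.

30.0

T̂ = ρX + (1 − ρ)μ  ⇒  X = (T̂ − (1 − ρ)μ) / ρ
X = (31.2510 − 0.278 × 34.5) / 0.722 = (31.2510 − 9.5910) / 0.722 = 21.6600 / 0.722 = 30.000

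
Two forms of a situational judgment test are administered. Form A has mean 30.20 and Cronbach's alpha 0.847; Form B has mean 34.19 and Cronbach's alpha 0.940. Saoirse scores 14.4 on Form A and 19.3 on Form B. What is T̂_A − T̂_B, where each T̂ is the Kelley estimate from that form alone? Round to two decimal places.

T̂_A = 0.847(14.4) + 0.153(30.20) = 16.8174
T̂_B = 0.940(19.3) + 0.060(34.19) = 20.1934
T̂_A − T̂_B = -3.3760

-3.38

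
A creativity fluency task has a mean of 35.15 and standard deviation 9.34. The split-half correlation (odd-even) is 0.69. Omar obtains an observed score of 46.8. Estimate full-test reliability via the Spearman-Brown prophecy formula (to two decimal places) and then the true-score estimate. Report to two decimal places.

44.70

Spearman-Brown: ρ = 2r/(1 + r) = 2(0.69)/(1 + 0.69) = 1.380/1.69 = 0.8166 → 0.82
T̂ = ρX + (1 − ρ)μ
  = 0.82 × 46.8 + 0.18 × 35.15
  = 38.376 + 6.3270
  = 44.703
  ≈ 44.70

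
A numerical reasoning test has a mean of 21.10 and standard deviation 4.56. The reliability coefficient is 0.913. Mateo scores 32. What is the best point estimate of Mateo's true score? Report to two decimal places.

Regress the observed score toward the mean by the unreliability: T̂ = 0.913·32 + 0.087·21.10 = 29.216 + 1.83570 = 31.052.

31.05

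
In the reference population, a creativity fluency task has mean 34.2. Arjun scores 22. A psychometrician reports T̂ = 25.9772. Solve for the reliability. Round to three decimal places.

T̂ = ρX + (1 − ρ)μ  ⇒  T̂ − μ = ρ(X − μ)
ρ = (T̂ − μ)/(X − μ) = (25.9772 − 34.2) / (22 − 34.2) = -8.2228 / -12.2 = 0.67400

0.674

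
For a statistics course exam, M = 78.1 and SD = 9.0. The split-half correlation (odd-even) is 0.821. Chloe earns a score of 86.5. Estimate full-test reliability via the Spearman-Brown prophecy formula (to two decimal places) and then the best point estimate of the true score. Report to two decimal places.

Spearman-Brown: ρ = 2r/(1 + r) = 2(0.821)/(1 + 0.821) = 1.6420/1.821 = 0.9017 → 0.90
T̂ = 0.90(86.5) + 0.10(78.1) = 77.850 + 7.810 = 85.660 → 85.66

85.66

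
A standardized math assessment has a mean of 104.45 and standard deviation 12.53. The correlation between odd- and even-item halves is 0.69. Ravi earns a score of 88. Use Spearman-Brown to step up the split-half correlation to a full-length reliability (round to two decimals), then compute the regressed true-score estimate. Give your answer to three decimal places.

90.961

Spearman-Brown: ρ = 2r/(1 + r) = 2(0.69)/(1 + 0.69) = 1.380/1.69 = 0.8166 → 0.82
T̂ = 0.82(88) + 0.18(104.45) = 72.16 + 18.8010 = 90.9610 → 90.961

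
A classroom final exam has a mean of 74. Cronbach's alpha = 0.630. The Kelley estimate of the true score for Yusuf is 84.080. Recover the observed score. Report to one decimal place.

90.0

T̂ = ρX + (1 − ρ)μ  ⇒  X = (T̂ − (1 − ρ)μ) / ρ
X = (84.080 − 0.370 × 74) / 0.630 = (84.080 − 27.380) / 0.630 = 56.700 / 0.630 = 90.000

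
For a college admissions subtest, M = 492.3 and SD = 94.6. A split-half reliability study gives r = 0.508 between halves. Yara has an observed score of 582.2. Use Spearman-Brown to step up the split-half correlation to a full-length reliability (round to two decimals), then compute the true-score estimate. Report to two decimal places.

Spearman-Brown: ρ = 2r/(1 + r) = 2(0.508)/(1 + 0.508) = 1.0160/1.508 = 0.6737 → 0.67
T̂ = ρX + (1 − ρ)μ
  = 0.67 × 582.2 + 0.33 × 492.3
  = 390.074 + 162.459
  = 552.533
  ≈ 552.53

552.53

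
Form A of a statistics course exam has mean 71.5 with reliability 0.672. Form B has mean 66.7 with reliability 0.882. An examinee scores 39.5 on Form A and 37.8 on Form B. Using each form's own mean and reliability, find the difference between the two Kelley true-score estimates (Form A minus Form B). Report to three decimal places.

T̂_A = 0.672(39.5) + 0.328(71.5) = 49.99600
T̂_B = 0.882(37.8) + 0.118(66.7) = 41.21020
T̂_A − T̂_B = 8.78580

8.786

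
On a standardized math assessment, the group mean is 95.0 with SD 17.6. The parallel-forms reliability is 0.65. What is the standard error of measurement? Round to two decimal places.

SEM = SD · √(1 − ρ) = 17.6 × √0.35 = 17.6 × 0.5916 = 10.412

10.41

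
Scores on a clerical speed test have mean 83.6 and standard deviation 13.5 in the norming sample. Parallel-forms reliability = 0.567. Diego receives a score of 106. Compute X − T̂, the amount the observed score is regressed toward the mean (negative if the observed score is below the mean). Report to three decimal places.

9.699

Weight the observed score by reliability and the mean by (1 − reliability): T̂ = 0.567·106 + 0.433·83.6 = 60.102 + 36.1988 = 96.30080.
X − T̂ = 106 − 96.3008 = 9.6992 → 9.699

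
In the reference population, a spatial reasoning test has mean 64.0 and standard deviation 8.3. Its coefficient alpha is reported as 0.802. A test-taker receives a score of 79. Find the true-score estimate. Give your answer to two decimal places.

76.03

T̂ = 0.802(79) + 0.198(64.0) = 63.358 + 12.6720 = 76.030 → 76.03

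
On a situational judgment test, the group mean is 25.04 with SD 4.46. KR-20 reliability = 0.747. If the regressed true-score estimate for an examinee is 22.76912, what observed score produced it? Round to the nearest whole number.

22

T̂ = ρX + (1 − ρ)μ  ⇒  X = (T̂ − (1 − ρ)μ) / ρ
X = (22.76912 − 0.253 × 25.04) / 0.747 = (22.76912 − 6.33512) / 0.747 = 16.43400 / 0.747 = 22.00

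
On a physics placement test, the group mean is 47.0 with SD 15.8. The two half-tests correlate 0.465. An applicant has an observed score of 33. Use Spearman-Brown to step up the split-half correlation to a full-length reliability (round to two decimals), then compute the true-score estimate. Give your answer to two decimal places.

Spearman-Brown: ρ = 2r/(1 + r) = 2(0.465)/(1 + 0.465) = 0.9300/1.465 = 0.6348 → 0.63
T̂ = ρX + (1 − ρ)μ
  = 0.63 × 33 + 0.37 × 47.0
  = 20.79 + 17.390
  = 38.180
  ≈ 38.18

38.18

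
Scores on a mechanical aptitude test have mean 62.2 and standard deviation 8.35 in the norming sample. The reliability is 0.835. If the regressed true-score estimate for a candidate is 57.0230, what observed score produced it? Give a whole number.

56

T̂ = ρX + (1 − ρ)μ  ⇒  X = (T̂ − (1 − ρ)μ) / ρ
X = (57.0230 − 0.165 × 62.2) / 0.835 = (57.0230 − 10.2630) / 0.835 = 46.7600 / 0.835 = 56.00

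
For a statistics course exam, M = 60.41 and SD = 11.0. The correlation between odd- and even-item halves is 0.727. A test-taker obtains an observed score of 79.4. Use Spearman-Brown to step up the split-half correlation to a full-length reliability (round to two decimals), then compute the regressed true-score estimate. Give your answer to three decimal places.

76.362

Spearman-Brown: ρ = 2r/(1 + r) = 2(0.727)/(1 + 0.727) = 1.4540/1.727 = 0.8419 → 0.84
T̂ = 0.84(79.4) + 0.16(60.41) = 66.696 + 9.6656 = 76.3616 → 76.362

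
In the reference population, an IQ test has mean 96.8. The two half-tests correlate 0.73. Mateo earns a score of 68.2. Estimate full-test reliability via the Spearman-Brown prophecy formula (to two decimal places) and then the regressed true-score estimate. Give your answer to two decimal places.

Spearman-Brown: ρ = 2r/(1 + r) = 2(0.73)/(1 + 0.73) = 1.460/1.73 = 0.8439 → 0.84
T̂ = ρX + (1 − ρ)μ
  = 0.84 × 68.2 + 0.16 × 96.8
  = 57.288 + 15.488
  = 72.776
  ≈ 72.78

72.78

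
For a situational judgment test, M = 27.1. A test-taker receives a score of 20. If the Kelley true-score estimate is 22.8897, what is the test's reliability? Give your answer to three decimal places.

T̂ = ρX + (1 − ρ)μ  ⇒  T̂ − μ = ρ(X − μ)
ρ = (T̂ − μ)/(X − μ) = (22.8897 − 27.1) / (20 − 27.1) = -4.2103 / -7.1 = 0.59300

0.593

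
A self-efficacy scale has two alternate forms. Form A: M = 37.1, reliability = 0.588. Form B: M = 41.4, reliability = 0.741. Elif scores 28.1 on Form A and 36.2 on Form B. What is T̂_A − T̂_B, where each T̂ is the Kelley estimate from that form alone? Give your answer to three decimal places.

-5.739

T̂_A = 0.588(28.1) + 0.412(37.1) = 31.80800
T̂_B = 0.741(36.2) + 0.259(41.4) = 37.54680
T̂_A − T̂_B = -5.73880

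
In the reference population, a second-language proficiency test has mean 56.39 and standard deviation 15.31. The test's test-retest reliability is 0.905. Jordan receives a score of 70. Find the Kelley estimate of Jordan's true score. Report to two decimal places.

68.71

T̂ = ρX + (1 − ρ)μ
  = 0.905 × 70 + 0.095 × 56.39
  = 63.350 + 5.35705
  = 68.707
  ≈ 68.71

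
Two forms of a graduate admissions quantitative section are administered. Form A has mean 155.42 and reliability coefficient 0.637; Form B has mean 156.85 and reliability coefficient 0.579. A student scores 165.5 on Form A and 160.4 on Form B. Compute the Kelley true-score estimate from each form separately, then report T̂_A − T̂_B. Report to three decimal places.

T̂_A = 0.637(165.5) + 0.363(155.42) = 161.84096
T̂_B = 0.579(160.4) + 0.421(156.85) = 158.90545
T̂_A − T̂_B = 2.93551

2.936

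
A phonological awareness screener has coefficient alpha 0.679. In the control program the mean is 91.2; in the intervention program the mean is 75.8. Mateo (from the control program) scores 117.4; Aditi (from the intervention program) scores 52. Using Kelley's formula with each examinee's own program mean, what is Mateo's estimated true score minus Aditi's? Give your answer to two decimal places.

T̂_Mateo = 0.679(117.4) + 0.321(91.2) = 108.9898
T̂_Aditi = 0.679(52) + 0.321(75.8) = 59.6398
Difference = 108.9898 − 59.6398 = 49.3500

49.35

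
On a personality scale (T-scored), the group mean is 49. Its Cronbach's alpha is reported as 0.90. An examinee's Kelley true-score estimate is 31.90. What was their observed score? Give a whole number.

T̂ = ρX + (1 − ρ)μ  ⇒  X = (T̂ − (1 − ρ)μ) / ρ
X = (31.90 − 0.10 × 49) / 0.90 = (31.90 − 4.90) / 0.90 = 27.00 / 0.90 = 30.00

30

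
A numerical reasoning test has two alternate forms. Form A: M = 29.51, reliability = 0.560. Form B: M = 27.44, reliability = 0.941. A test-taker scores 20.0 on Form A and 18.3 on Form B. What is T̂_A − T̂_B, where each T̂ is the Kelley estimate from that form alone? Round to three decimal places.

5.345

T̂_A = 0.560(20.0) + 0.440(29.51) = 24.18440
T̂_B = 0.941(18.3) + 0.059(27.44) = 18.83926
T̂_A − T̂_B = 5.34514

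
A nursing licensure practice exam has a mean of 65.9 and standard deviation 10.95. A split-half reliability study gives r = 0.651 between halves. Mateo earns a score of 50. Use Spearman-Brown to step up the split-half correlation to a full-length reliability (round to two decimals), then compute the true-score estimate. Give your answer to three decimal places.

Spearman-Brown: ρ = 2r/(1 + r) = 2(0.651)/(1 + 0.651) = 1.3020/1.651 = 0.7886 → 0.79
Regress the observed score toward the mean by the unreliability: T̂ = 0.79·50 + 0.21·65.9 = 39.50 + 13.839 = 53.3390.

53.339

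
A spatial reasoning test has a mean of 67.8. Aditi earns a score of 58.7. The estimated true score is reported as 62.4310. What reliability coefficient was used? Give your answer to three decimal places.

T̂ = ρX + (1 − ρ)μ  ⇒  T̂ − μ = ρ(X − μ)
ρ = (T̂ − μ)/(X − μ) = (62.4310 − 67.8) / (58.7 − 67.8) = -5.3690 / -9.1 = 0.59000

0.590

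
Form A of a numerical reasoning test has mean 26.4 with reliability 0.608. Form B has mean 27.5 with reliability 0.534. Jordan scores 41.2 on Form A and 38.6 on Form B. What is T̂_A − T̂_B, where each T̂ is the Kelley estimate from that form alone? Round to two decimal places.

1.97

T̂_A = 0.608(41.2) + 0.392(26.4) = 35.3984
T̂_B = 0.534(38.6) + 0.466(27.5) = 33.4274
T̂_A − T̂_B = 1.9710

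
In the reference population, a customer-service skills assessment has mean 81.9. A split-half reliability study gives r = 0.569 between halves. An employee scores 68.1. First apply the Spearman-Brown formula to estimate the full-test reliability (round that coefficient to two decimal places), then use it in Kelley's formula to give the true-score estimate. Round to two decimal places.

71.83

Spearman-Brown: ρ = 2r/(1 + r) = 2(0.569)/(1 + 0.569) = 1.1380/1.569 = 0.7253 → 0.73
T̂ = ρX + (1 − ρ)μ
  = 0.73 × 68.1 + 0.27 × 81.9
  = 49.713 + 22.113
  = 71.826
  ≈ 71.83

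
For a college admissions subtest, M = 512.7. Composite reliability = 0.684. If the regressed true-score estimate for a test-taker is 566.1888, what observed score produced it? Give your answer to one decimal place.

T̂ = ρX + (1 − ρ)μ  ⇒  X = (T̂ − (1 − ρ)μ) / ρ
X = (566.1888 − 0.316 × 512.7) / 0.684 = (566.1888 − 162.0132) / 0.684 = 404.1756 / 0.684 = 590.900

590.9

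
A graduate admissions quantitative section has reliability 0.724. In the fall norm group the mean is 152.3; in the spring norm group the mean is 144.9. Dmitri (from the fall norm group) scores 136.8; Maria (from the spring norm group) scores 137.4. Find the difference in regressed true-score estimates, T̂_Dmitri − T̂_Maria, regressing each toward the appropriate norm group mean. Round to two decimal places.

1.61

T̂_Dmitri = 0.724(136.8) + 0.276(152.3) = 141.0780
T̂_Maria = 0.724(137.4) + 0.276(144.9) = 139.4700
Difference = 141.0780 − 139.4700 = 1.6080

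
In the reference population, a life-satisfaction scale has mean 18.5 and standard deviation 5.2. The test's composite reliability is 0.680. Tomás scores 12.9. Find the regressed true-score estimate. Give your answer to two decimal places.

14.69

T̂ = 0.680(12.9) + 0.320(18.5) = 8.7720 + 5.9200 = 14.692 → 14.69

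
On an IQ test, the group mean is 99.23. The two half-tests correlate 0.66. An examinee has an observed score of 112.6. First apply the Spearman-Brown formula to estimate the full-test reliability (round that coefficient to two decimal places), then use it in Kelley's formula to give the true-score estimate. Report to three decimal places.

109.926

Spearman-Brown: ρ = 2r/(1 + r) = 2(0.66)/(1 + 0.66) = 1.320/1.66 = 0.7952 → 0.80
Weight the observed score by reliability and the mean by (1 − reliability): T̂ = 0.80·112.6 + 0.20·99.23 = 90.080 + 19.8460 = 109.9260.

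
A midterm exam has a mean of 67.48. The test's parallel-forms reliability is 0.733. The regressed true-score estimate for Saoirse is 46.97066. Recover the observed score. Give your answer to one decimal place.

T̂ = ρX + (1 − ρ)μ  ⇒  X = (T̂ − (1 − ρ)μ) / ρ
X = (46.97066 − 0.267 × 67.48) / 0.733 = (46.97066 − 18.01716) / 0.733 = 28.95350 / 0.733 = 39.500

39.5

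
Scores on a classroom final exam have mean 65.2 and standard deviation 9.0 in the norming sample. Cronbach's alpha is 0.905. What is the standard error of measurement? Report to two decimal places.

2.77

SEM = SD · √(1 − ρ) = 9.0 × √0.095 = 9.0 × 0.3082 = 2.774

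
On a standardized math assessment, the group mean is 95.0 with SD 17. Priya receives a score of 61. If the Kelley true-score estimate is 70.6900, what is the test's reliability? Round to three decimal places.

T̂ = ρX + (1 − ρ)μ  ⇒  T̂ − μ = ρ(X − μ)
ρ = (T̂ − μ)/(X − μ) = (70.6900 − 95.0) / (61 − 95.0) = -24.3100 / -34.0 = 0.71500

0.715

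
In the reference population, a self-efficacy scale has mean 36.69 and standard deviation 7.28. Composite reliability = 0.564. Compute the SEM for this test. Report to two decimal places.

SEM = SD · √(1 − ρ) = 7.28 × √0.436 = 7.28 × 0.6603 = 4.807

4.81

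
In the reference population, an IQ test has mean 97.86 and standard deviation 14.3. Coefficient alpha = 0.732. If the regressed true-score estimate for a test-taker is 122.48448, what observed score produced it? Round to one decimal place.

T̂ = ρX + (1 − ρ)μ  ⇒  X = (T̂ − (1 − ρ)μ) / ρ
X = (122.48448 − 0.268 × 97.86) / 0.732 = (122.48448 − 26.22648) / 0.732 = 96.25800 / 0.732 = 131.500

131.5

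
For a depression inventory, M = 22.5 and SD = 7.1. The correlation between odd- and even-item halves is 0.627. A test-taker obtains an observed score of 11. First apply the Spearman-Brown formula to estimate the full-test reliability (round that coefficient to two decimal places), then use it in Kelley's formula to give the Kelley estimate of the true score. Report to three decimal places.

Spearman-Brown: ρ = 2r/(1 + r) = 2(0.627)/(1 + 0.627) = 1.2540/1.627 = 0.7707 → 0.77
Kelley's formula gives T̂ = 0.77·11 + 0.23·22.5 = 8.47 + 5.175 = 13.6450.

13.645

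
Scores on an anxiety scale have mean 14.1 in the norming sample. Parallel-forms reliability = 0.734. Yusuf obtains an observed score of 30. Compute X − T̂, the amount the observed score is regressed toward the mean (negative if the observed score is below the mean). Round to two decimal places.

4.23

T̂ = 0.734(30) + 0.266(14.1) = 22.020 + 3.7506 = 25.7706 → 25.771
X − T̂ = 30 − 25.771 = 4.229 → 4.23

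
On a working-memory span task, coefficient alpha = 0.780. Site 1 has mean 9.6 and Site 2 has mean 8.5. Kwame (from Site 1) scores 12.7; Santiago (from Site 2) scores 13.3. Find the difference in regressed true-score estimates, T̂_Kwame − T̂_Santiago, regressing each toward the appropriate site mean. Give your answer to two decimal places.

T̂_Kwame = 0.780(12.7) + 0.220(9.6) = 12.0180
T̂_Santiago = 0.780(13.3) + 0.220(8.5) = 12.2440
Difference = 12.0180 − 12.2440 = -0.2260

-0.23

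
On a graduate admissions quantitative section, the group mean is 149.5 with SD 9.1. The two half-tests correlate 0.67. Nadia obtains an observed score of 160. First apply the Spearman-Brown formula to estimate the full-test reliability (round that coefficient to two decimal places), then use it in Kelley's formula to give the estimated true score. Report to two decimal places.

157.90

Spearman-Brown: ρ = 2r/(1 + r) = 2(0.67)/(1 + 0.67) = 1.340/1.67 = 0.8024 → 0.80
T̂ = ρX + (1 − ρ)μ
  = 0.80 × 160 + 0.20 × 149.5
  = 128.00 + 29.900
  = 157.900
  ≈ 157.90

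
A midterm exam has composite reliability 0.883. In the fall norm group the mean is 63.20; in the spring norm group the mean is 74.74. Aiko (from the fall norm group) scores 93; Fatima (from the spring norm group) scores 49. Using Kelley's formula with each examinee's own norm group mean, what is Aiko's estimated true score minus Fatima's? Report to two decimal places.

T̂_Aiko = 0.883(93) + 0.117(63.20) = 89.5134
T̂_Fatima = 0.883(49) + 0.117(74.74) = 52.0116
Difference = 89.5134 − 52.0116 = 37.5018

37.50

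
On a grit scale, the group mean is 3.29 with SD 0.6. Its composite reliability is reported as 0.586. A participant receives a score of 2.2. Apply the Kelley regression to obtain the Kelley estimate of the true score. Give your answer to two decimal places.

T̂ = 0.586(2.2) + 0.414(3.29) = 1.2892 + 1.36206 = 2.651 → 2.65

2.65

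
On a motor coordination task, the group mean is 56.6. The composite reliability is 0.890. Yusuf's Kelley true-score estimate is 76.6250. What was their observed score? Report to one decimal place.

T̂ = ρX + (1 − ρ)μ  ⇒  X = (T̂ − (1 − ρ)μ) / ρ
X = (76.6250 − 0.110 × 56.6) / 0.890 = (76.6250 − 6.2260) / 0.890 = 70.3990 / 0.890 = 79.100

79.1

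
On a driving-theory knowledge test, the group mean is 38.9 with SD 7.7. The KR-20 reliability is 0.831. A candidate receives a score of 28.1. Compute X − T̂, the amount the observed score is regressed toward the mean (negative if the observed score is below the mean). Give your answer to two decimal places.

-1.83

T̂ = ρX + (1 − ρ)μ
  = 0.831 × 28.1 + 0.169 × 38.9
  = 23.3511 + 6.5741
  = 29.9252
  ≈ 29.925
X − T̂ = 28.1 − 29.925 = -1.825 → -1.83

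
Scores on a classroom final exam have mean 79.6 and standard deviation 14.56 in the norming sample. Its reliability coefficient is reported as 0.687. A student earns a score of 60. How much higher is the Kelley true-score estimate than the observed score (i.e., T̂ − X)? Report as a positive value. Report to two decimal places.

T̂ = ρX + (1 − ρ)μ
  = 0.687 × 60 + 0.313 × 79.6
  = 41.220 + 24.9148
  = 66.1348
  ≈ 66.135
T̂ − X = 66.135 − 60 = 6.135 → 6.13

6.13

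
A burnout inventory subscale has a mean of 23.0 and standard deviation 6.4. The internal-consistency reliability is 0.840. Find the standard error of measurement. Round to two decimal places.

2.56

SEM = SD · √(1 − ρ) = 6.4 × √0.160 = 6.4 × 0.4000 = 2.560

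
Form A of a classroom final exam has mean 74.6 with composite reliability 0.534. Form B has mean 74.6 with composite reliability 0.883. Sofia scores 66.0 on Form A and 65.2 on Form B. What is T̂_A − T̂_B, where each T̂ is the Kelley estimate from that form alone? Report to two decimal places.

3.71

T̂_A = 0.534(66.0) + 0.466(74.6) = 70.0076
T̂_B = 0.883(65.2) + 0.117(74.6) = 66.2998
T̂_A − T̂_B = 3.7078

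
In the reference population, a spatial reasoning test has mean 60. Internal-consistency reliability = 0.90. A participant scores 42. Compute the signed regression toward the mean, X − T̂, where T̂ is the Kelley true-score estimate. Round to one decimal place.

T̂ = 0.90(42) + 0.10(60) = 37.80 + 6.00 = 43.800 → 43.80
X − T̂ = 42 − 43.80 = -1.80 → -1.8

-1.8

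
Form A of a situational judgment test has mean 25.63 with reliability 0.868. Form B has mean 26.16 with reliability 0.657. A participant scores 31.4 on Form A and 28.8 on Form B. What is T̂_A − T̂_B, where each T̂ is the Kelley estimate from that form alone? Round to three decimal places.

2.744

T̂_A = 0.868(31.4) + 0.132(25.63) = 30.63836
T̂_B = 0.657(28.8) + 0.343(26.16) = 27.89448
T̂_A − T̂_B = 2.74388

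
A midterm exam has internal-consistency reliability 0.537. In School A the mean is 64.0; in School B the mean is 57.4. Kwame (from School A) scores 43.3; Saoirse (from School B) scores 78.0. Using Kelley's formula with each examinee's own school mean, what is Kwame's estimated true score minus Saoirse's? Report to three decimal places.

-15.578

T̂_Kwame = 0.537(43.3) + 0.463(64.0) = 52.88410
T̂_Saoirse = 0.537(78.0) + 0.463(57.4) = 68.46220
Difference = 52.88410 − 68.46220 = -15.57810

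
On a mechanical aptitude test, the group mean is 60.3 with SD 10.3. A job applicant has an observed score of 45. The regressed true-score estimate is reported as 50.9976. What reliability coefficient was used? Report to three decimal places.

0.608

T̂ = ρX + (1 − ρ)μ  ⇒  T̂ − μ = ρ(X − μ)
ρ = (T̂ − μ)/(X − μ) = (50.9976 − 60.3) / (45 − 60.3) = -9.3024 / -15.3 = 0.60800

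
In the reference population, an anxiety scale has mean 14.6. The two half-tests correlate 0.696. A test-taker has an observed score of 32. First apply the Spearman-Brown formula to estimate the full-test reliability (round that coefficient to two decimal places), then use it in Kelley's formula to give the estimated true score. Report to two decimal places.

Spearman-Brown: ρ = 2r/(1 + r) = 2(0.696)/(1 + 0.696) = 1.3920/1.696 = 0.8208 → 0.82
T̂ = 0.82(32) + 0.18(14.6) = 26.24 + 2.628 = 28.868 → 28.87

28.87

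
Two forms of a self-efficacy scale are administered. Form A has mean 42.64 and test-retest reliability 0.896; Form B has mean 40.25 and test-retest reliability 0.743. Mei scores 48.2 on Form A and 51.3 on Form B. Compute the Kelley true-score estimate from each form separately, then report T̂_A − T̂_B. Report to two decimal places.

T̂_A = 0.896(48.2) + 0.104(42.64) = 47.6218
T̂_B = 0.743(51.3) + 0.257(40.25) = 48.4601
T̂_A − T̂_B = -0.8384

-0.84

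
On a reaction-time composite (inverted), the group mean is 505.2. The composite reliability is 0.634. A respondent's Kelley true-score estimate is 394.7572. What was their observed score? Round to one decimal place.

331.0

T̂ = ρX + (1 − ρ)μ  ⇒  X = (T̂ − (1 − ρ)μ) / ρ
X = (394.7572 − 0.366 × 505.2) / 0.634 = (394.7572 − 184.9032) / 0.634 = 209.8540 / 0.634 = 331.000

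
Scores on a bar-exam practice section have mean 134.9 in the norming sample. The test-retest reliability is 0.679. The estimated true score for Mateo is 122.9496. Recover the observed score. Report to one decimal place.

117.3

T̂ = ρX + (1 − ρ)μ  ⇒  X = (T̂ − (1 − ρ)μ) / ρ
X = (122.9496 − 0.321 × 134.9) / 0.679 = (122.9496 − 43.3029) / 0.679 = 79.6467 / 0.679 = 117.300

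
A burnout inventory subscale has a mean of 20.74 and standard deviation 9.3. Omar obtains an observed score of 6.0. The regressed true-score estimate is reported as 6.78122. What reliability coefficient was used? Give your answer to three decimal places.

T̂ = ρX + (1 − ρ)μ  ⇒  T̂ − μ = ρ(X − μ)
ρ = (T̂ − μ)/(X − μ) = (6.78122 − 20.74) / (6.0 − 20.74) = -13.95878 / -14.74 = 0.94700

0.947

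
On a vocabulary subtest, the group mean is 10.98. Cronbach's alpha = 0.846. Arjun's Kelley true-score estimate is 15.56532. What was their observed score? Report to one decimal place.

T̂ = ρX + (1 − ρ)μ  ⇒  X = (T̂ − (1 − ρ)μ) / ρ
X = (15.56532 − 0.154 × 10.98) / 0.846 = (15.56532 − 1.69092) / 0.846 = 13.87440 / 0.846 = 16.400

16.4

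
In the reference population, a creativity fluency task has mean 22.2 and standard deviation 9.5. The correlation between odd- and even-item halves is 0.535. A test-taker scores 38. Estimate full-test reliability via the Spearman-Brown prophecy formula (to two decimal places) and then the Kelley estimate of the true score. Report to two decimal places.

33.26

Spearman-Brown: ρ = 2r/(1 + r) = 2(0.535)/(1 + 0.535) = 1.0700/1.535 = 0.6971 → 0.70
T̂ = 0.70(38) + 0.30(22.2) = 26.60 + 6.660 = 33.260 → 33.26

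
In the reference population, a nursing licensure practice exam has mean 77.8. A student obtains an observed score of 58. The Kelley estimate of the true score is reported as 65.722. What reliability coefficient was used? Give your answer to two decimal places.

T̂ = ρX + (1 − ρ)μ  ⇒  T̂ − μ = ρ(X − μ)
ρ = (T̂ − μ)/(X − μ) = (65.722 − 77.8) / (58 − 77.8) = -12.078 / -19.8 = 0.6100

0.61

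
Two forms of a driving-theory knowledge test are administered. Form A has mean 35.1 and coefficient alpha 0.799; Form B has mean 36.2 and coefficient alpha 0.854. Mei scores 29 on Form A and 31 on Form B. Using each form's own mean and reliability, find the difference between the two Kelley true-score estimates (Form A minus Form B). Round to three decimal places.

-1.533

T̂_A = 0.799(29) + 0.201(35.1) = 30.22610
T̂_B = 0.854(31) + 0.146(36.2) = 31.75920
T̂_A − T̂_B = -1.53310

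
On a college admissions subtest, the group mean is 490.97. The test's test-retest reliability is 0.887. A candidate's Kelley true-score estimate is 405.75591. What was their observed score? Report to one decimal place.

T̂ = ρX + (1 − ρ)μ  ⇒  X = (T̂ − (1 − ρ)μ) / ρ
X = (405.75591 − 0.113 × 490.97) / 0.887 = (405.75591 − 55.47961) / 0.887 = 350.27630 / 0.887 = 394.900

394.9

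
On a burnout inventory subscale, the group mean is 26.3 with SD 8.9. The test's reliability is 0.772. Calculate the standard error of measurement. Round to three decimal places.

4.250

SEM = SD · √(1 − ρ) = 8.9 × √0.228 = 8.9 × 0.4775 = 4.2497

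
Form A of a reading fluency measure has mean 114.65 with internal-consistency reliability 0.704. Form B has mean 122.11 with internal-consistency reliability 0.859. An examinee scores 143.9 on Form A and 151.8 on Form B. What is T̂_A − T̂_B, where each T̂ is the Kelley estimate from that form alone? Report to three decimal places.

T̂_A = 0.704(143.9) + 0.296(114.65) = 135.24200
T̂_B = 0.859(151.8) + 0.141(122.11) = 147.61371
T̂_A − T̂_B = -12.37171

-12.372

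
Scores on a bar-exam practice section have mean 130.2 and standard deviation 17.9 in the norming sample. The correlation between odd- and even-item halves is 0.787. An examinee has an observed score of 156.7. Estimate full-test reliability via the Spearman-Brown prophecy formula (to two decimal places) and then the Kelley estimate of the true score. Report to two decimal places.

Spearman-Brown: ρ = 2r/(1 + r) = 2(0.787)/(1 + 0.787) = 1.5740/1.787 = 0.8808 → 0.88
T̂ = 0.88(156.7) + 0.12(130.2) = 137.896 + 15.624 = 153.520 → 153.52

153.52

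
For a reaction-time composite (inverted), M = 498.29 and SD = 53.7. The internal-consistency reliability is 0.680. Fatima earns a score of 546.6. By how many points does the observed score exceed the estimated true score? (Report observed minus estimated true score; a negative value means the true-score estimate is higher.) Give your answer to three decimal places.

15.459

Regress the observed score toward the mean by the unreliability: T̂ = 0.680·546.6 + 0.320·498.29 = 371.6880 + 159.45280 = 531.14080.
X − T̂ = 546.6 − 531.1408 = 15.4592 → 15.459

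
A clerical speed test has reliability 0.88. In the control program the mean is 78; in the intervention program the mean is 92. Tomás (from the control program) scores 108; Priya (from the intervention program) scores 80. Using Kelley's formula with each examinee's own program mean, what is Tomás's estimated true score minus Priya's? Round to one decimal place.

23.0

T̂_Tomás = 0.88(108) + 0.12(78) = 104.400
T̂_Priya = 0.88(80) + 0.12(92) = 81.440
Difference = 104.400 − 81.440 = 22.960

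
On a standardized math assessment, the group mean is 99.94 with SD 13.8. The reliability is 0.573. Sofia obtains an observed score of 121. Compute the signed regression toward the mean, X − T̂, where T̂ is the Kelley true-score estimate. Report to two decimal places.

T̂ = 0.573(121) + 0.427(99.94) = 69.333 + 42.67438 = 112.0074 → 112.007
X − T̂ = 121 − 112.007 = 8.993 → 8.99

8.99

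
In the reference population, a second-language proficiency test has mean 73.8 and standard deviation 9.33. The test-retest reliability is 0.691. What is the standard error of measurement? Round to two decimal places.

SEM = SD · √(1 − ρ) = 9.33 × √0.309 = 9.33 × 0.5559 = 5.186

5.19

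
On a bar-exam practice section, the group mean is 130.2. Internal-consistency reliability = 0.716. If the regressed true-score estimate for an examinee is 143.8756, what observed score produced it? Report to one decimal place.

149.3

T̂ = ρX + (1 − ρ)μ  ⇒  X = (T̂ − (1 − ρ)μ) / ρ
X = (143.8756 − 0.284 × 130.2) / 0.716 = (143.8756 − 36.9768) / 0.716 = 106.8988 / 0.716 = 149.300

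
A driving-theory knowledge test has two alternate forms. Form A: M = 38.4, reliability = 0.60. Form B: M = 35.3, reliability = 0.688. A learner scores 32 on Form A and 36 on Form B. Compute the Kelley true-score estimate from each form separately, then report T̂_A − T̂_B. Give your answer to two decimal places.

T̂_A = 0.60(32) + 0.40(38.4) = 34.5600
T̂_B = 0.688(36) + 0.312(35.3) = 35.7816
T̂_A − T̂_B = -1.2216

-1.22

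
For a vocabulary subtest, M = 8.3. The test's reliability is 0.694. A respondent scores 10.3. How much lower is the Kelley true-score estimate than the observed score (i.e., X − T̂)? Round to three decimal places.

0.612

Kelley's formula gives T̂ = 0.694·10.3 + 0.306·8.3 = 7.1482 + 2.5398 = 9.68800.
X − T̂ = 10.3 − 9.6880 = 0.6120 → 0.612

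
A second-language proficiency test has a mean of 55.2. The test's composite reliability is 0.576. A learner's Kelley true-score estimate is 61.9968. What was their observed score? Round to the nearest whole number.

T̂ = ρX + (1 − ρ)μ  ⇒  X = (T̂ − (1 − ρ)μ) / ρ
X = (61.9968 − 0.424 × 55.2) / 0.576 = (61.9968 − 23.4048) / 0.576 = 38.5920 / 0.576 = 67.00

67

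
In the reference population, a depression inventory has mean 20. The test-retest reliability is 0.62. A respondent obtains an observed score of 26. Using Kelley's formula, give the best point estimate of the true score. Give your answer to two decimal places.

T̂ = ρX + (1 − ρ)μ
  = 0.62 × 26 + 0.38 × 20
  = 16.12 + 7.60
  = 23.720
  ≈ 23.72

23.72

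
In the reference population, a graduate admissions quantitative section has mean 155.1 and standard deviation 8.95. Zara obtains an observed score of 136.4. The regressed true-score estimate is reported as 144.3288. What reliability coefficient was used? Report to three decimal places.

T̂ = ρX + (1 − ρ)μ  ⇒  T̂ − μ = ρ(X − μ)
ρ = (T̂ − μ)/(X − μ) = (144.3288 − 155.1) / (136.4 − 155.1) = -10.7712 / -18.7 = 0.57600

0.576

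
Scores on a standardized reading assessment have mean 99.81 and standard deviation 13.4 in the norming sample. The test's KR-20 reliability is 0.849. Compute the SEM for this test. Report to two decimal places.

5.21

SEM = SD · √(1 − ρ) = 13.4 × √0.151 = 13.4 × 0.3886 = 5.207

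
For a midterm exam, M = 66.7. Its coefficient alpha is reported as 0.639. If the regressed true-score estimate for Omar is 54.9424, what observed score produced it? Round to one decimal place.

48.3

T̂ = ρX + (1 − ρ)μ  ⇒  X = (T̂ − (1 − ρ)μ) / ρ
X = (54.9424 − 0.361 × 66.7) / 0.639 = (54.9424 − 24.0787) / 0.639 = 30.8637 / 0.639 = 48.300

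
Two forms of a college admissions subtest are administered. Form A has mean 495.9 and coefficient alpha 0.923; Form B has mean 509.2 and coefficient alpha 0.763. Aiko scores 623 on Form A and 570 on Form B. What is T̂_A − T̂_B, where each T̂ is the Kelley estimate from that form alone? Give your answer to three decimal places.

57.623

T̂_A = 0.923(623) + 0.077(495.9) = 613.21330
T̂_B = 0.763(570) + 0.237(509.2) = 555.59040
T̂_A − T̂_B = 57.62290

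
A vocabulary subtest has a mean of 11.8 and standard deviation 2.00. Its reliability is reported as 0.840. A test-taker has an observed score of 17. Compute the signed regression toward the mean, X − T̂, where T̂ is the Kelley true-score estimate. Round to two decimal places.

T̂ = ρX + (1 − ρ)μ
  = 0.840 × 17 + 0.160 × 11.8
  = 14.280 + 1.8880
  = 16.1680
  ≈ 16.168
X − T̂ = 17 − 16.168 = 0.832 → 0.83

0.83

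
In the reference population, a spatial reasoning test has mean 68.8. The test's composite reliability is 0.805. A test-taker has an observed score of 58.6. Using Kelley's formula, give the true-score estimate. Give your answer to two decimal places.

Weight the observed score by reliability and the mean by (1 − reliability): T̂ = 0.805·58.6 + 0.195·68.8 = 47.1730 + 13.4160 = 60.589.

60.59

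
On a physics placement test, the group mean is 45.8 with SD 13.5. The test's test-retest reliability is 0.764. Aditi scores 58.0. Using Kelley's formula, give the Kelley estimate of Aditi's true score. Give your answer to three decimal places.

T̂ = 0.764(58.0) + 0.236(45.8) = 44.3120 + 10.8088 = 55.1208 → 55.121

55.121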